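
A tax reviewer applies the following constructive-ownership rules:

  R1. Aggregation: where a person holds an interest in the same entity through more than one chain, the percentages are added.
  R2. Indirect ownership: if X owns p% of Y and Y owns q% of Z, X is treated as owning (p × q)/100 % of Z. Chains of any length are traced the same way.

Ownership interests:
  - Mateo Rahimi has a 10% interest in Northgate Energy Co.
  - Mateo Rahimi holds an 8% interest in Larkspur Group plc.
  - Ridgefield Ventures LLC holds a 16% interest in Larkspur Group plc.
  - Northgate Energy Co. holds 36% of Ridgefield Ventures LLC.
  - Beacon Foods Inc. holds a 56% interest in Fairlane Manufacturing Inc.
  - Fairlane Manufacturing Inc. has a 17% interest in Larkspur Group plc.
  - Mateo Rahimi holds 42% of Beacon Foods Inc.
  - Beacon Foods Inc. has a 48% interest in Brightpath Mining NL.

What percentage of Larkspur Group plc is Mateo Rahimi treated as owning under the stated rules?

12.5744%

Chain via Beacon Foods Inc. → Fairlane Manufacturing Inc. (R2): 42% × 56% × 17% = 3.9984% of Larkspur Group plc.
Chain via Northgate Energy Co. → Ridgefield Ventures LLC (R2): 10% × 36% × 16% = 0.576% of Larkspur Group plc.
Direct interest in Larkspur Group plc: 8%.
Aggregating (R1): 3.9984% + 0.576% + 8% = 12.5744%.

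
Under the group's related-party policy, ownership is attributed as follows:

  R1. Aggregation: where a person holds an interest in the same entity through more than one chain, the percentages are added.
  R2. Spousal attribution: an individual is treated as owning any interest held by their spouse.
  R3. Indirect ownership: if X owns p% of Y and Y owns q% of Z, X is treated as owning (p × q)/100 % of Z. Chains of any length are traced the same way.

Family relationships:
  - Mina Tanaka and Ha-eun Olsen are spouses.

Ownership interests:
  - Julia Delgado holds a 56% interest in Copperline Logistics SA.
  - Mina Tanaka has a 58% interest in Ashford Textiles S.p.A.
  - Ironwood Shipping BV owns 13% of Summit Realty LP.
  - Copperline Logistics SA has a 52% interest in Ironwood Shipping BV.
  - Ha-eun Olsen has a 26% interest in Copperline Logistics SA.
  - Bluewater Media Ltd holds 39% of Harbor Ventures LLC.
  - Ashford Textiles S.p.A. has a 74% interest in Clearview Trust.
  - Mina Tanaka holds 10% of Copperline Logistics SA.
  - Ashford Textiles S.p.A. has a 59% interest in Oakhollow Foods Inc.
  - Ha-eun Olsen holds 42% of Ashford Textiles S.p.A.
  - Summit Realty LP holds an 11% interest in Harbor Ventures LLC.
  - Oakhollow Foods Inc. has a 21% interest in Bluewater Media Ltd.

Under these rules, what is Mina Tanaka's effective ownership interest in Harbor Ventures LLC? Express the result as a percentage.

By spousal attribution (R2), Mina Tanaka is treated as also owning Ha-eun Olsen's interest in Ashford Textiles S.p.A, giving 58% + 42% = 100%.
By spousal attribution (R2), Mina Tanaka is treated as also owning Ha-eun Olsen's interest in Copperline Logistics SA, giving 10% + 26% = 36%.
Chain via Ashford Textiles S.p.A. → Oakhollow Foods Inc. → Bluewater Media Ltd (R3): 100% × 59% × 21% × 39% = 4.8321% of Harbor Ventures LLC.
Chain via Copperline Logistics SA → Ironwood Shipping BV → Summit Realty LP (R3): 36% × 52% × 13% × 11% = 0.267696% of Harbor Ventures LLC.
Aggregating (R1): 4.8321% + 0.267696% = 5.099796%.

5.099796%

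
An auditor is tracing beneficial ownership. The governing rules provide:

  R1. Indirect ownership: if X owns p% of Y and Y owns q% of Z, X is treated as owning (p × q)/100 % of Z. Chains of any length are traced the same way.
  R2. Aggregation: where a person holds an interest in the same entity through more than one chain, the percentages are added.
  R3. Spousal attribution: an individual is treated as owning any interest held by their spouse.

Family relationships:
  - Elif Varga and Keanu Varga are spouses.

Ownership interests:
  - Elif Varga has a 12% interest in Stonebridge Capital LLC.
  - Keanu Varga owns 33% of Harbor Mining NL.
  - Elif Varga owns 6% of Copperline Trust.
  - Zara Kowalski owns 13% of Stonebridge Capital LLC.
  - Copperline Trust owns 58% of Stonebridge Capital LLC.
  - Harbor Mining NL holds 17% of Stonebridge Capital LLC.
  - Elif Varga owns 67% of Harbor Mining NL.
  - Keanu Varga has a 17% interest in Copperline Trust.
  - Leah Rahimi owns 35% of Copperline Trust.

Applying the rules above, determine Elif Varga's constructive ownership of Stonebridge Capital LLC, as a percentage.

By spousal attribution (R3), Elif Varga is treated as also owning Keanu Varga's interest in Copperline Trust, giving 6% + 17% = 23%.
By spousal attribution (R3), Elif Varga is treated as also owning Keanu Varga's interest in Harbor Mining NL, giving 67% + 33% = 100%.
Chain via Copperline Trust (R1): 23% × 58% = 13.34% of Stonebridge Capital LLC.
Chain via Harbor Mining NL (R1): 100% × 17% = 17% of Stonebridge Capital LLC.
Direct interest in Stonebridge Capital LLC: 12%.
Aggregating (R2): 13.34% + 17% + 12% = 42.34%.

42.34%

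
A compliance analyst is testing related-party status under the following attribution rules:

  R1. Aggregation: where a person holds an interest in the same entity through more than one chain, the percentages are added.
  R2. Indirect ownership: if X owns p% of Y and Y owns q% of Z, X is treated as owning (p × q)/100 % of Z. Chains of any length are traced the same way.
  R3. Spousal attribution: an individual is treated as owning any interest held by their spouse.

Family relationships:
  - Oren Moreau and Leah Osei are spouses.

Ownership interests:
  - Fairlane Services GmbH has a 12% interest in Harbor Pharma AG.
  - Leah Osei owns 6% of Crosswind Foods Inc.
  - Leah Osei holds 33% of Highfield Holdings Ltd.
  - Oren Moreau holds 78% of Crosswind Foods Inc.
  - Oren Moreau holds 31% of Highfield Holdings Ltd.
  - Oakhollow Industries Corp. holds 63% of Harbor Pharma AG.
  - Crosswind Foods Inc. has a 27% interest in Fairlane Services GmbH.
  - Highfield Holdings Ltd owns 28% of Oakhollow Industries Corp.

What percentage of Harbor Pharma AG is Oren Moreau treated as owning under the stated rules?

By spousal attribution (R3), Oren Moreau is treated as also owning Leah Osei's interest in Highfield Holdings Ltd, giving 31% + 33% = 64%.
By spousal attribution (R3), Oren Moreau is treated as also owning Leah Osei's interest in Crosswind Foods Inc, giving 78% + 6% = 84%.
Chain via Highfield Holdings Ltd → Oakhollow Industries Corp. (R2): 64% × 28% × 63% = 11.2896% of Harbor Pharma AG.
Chain via Crosswind Foods Inc. → Fairlane Services GmbH (R2): 84% × 27% × 12% = 2.7216% of Harbor Pharma AG.
Aggregating (R1): 11.2896% + 2.7216% = 14.0112%.

14.0112%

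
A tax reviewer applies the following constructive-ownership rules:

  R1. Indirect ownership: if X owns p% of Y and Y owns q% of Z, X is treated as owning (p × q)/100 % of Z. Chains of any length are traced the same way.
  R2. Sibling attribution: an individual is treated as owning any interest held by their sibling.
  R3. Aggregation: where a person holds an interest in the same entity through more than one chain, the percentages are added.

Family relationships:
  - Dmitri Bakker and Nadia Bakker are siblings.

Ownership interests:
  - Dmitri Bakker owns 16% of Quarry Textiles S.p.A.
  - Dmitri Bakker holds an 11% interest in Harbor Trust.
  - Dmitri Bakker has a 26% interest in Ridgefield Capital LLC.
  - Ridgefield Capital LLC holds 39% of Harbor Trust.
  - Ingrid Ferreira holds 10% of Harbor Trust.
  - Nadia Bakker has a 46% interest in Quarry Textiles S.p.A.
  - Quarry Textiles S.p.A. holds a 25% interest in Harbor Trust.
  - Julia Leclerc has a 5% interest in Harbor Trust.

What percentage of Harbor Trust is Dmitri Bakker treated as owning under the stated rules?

By sibling attribution (R2), Dmitri Bakker is treated as also owning Nadia Bakker's interest in Quarry Textiles S.p.A, giving 16% + 46% = 62%.
Chain via Ridgefield Capital LLC (R1): 26% × 39% = 10.14% of Harbor Trust.
Chain via Quarry Textiles S.p.A. (R1): 62% × 25% = 15.5% of Harbor Trust.
Direct interest in Harbor Trust: 11%.
Aggregating (R3): 10.14% + 15.5% + 11% = 36.64%.

36.64%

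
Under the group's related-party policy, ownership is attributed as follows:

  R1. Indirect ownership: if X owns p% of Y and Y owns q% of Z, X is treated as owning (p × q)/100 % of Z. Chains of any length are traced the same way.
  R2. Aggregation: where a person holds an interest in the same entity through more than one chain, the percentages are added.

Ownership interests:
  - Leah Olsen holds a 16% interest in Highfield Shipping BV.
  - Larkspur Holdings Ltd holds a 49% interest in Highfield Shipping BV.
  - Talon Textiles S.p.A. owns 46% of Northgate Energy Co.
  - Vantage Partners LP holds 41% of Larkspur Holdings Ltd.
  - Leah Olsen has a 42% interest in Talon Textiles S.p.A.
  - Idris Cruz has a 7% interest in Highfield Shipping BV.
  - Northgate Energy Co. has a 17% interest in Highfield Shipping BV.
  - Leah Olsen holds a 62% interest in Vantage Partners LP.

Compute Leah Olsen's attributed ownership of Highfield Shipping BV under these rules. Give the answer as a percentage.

Chain via Talon Textiles S.p.A. → Northgate Energy Co. (R1): 42% × 46% × 17% = 3.2844% of Highfield Shipping BV.
Chain via Vantage Partners LP → Larkspur Holdings Ltd (R1): 62% × 41% × 49% = 12.4558% of Highfield Shipping BV.
Direct interest in Highfield Shipping BV: 16%.
Aggregating (R2): 3.2844% + 12.4558% + 16% = 31.7402%.

31.7402%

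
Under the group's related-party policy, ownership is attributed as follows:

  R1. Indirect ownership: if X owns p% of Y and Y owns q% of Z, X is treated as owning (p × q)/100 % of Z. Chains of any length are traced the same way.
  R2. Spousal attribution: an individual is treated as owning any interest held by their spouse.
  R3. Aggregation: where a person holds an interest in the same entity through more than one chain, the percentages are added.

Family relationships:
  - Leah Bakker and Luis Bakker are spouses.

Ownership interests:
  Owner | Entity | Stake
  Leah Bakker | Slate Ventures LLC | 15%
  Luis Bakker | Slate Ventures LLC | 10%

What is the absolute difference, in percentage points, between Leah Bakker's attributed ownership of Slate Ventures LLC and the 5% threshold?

By spousal attribution (R2), Leah Bakker is treated as also owning Luis Bakker's interest in Slate Ventures LLC, giving 15% + 10% = 25%.
Direct interest in Slate Ventures LLC: 25%.
25% exceeds the 5% threshold by 20 percentage points.

20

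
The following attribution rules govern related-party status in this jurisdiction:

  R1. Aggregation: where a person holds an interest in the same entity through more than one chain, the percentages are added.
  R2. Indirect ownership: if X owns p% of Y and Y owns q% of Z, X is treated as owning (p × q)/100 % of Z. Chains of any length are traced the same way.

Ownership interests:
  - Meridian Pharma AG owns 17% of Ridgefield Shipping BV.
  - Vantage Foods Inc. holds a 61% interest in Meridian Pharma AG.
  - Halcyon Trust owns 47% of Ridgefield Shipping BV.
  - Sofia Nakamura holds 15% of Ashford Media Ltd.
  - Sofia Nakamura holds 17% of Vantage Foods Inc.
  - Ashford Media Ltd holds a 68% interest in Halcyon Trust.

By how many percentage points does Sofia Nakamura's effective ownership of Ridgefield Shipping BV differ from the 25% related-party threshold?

18.4431

Chain via Vantage Foods Inc. → Meridian Pharma AG (R2): 17% × 61% × 17% = 1.7629% of Ridgefield Shipping BV.
Chain via Ashford Media Ltd → Halcyon Trust (R2): 15% × 68% × 47% = 4.794% of Ridgefield Shipping BV.
Aggregating (R1): 1.7629% + 4.794% = 6.5569%.
6.5569% falls short of the 25% threshold by 18.4431 percentage points.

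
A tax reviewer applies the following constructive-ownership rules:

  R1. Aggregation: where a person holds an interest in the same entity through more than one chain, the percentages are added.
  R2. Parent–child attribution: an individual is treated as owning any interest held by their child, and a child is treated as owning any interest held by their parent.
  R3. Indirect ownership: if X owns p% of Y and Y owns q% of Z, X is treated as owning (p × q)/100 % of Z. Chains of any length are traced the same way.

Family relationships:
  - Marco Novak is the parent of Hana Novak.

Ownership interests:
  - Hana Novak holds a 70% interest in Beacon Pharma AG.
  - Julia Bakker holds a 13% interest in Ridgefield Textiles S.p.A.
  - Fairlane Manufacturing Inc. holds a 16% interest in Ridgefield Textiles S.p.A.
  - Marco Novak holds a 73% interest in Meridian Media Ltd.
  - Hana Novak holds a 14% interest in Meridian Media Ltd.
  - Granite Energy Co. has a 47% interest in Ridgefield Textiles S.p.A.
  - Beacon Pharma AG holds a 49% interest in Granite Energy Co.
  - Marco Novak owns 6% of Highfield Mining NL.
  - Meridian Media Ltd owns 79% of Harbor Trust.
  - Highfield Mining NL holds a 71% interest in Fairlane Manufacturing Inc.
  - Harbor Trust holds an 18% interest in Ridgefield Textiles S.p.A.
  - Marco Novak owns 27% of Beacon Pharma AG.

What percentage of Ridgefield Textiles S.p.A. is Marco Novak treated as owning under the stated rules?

35.3921%

By parent–child attribution (R2), Marco Novak is treated as also owning Hana Novak's interest in Beacon Pharma AG, giving 27% + 70% = 97%.
By parent–child attribution (R2), Marco Novak is treated as also owning Hana Novak's interest in Meridian Media Ltd, giving 73% + 14% = 87%.
Chain via Beacon Pharma AG → Granite Energy Co. (R3): 97% × 49% × 47% = 22.3391% of Ridgefield Textiles S.p.A.
Chain via Meridian Media Ltd → Harbor Trust (R3): 87% × 79% × 18% = 12.3714% of Ridgefield Textiles S.p.A.
Chain via Highfield Mining NL → Fairlane Manufacturing Inc. (R3): 6% × 71% × 16% = 0.6816% of Ridgefield Textiles S.p.A.
Aggregating (R1): 22.3391% + 12.3714% + 0.6816% = 35.3921%.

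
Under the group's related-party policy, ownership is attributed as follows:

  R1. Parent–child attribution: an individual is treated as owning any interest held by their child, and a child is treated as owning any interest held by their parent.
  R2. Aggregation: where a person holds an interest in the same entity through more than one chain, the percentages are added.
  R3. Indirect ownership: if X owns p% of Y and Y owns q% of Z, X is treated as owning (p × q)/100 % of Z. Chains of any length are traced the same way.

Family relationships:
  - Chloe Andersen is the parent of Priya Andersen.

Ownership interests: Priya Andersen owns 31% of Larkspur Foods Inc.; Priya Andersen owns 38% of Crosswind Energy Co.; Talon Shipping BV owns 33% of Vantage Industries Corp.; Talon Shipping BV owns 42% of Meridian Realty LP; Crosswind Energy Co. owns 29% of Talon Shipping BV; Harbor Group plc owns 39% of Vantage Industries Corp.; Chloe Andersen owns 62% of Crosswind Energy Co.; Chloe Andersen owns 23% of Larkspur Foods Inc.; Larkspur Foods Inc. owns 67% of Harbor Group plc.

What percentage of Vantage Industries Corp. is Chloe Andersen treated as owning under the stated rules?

By parent–child attribution (R1), Chloe Andersen is treated as also owning Priya Andersen's interest in Larkspur Foods Inc, giving 23% + 31% = 54%.
By parent–child attribution (R1), Chloe Andersen is treated as also owning Priya Andersen's interest in Crosswind Energy Co, giving 62% + 38% = 100%.
Chain via Larkspur Foods Inc. → Harbor Group plc (R3): 54% × 67% × 39% = 14.1102% of Vantage Industries Corp.
Chain via Crosswind Energy Co. → Talon Shipping BV (R3): 100% × 29% × 33% = 9.57% of Vantage Industries Corp.
Aggregating (R2): 14.1102% + 9.57% = 23.6802%.

23.6802%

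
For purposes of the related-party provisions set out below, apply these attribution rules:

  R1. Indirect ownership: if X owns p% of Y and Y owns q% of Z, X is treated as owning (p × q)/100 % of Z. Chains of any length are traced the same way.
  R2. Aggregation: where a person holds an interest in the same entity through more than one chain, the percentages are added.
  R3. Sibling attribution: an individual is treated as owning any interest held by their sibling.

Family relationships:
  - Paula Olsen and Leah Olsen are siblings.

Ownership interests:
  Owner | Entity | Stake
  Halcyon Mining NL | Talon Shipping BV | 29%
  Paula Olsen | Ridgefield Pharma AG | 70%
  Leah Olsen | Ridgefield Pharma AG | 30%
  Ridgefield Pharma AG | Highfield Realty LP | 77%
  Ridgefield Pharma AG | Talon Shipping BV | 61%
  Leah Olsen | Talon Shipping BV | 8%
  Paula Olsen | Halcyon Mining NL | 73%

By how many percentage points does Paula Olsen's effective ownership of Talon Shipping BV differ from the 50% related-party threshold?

By sibling attribution (R3), Paula Olsen is treated as also owning Leah Olsen's interest in Ridgefield Pharma AG, giving 70% + 30% = 100%.
By sibling attribution (R3), Paula Olsen is treated as owning Leah Olsen's 8% interest in Talon Shipping BV.
Chain via Halcyon Mining NL (R1): 73% × 29% = 21.17% of Talon Shipping BV.
Chain via Ridgefield Pharma AG (R1): 100% × 61% = 61% of Talon Shipping BV.
Direct interest in Talon Shipping BV: 8%.
Aggregating (R2): 21.17% + 61% + 8% = 90.17%.
90.17% exceeds the 50% threshold by 40.17 percentage points.

40.17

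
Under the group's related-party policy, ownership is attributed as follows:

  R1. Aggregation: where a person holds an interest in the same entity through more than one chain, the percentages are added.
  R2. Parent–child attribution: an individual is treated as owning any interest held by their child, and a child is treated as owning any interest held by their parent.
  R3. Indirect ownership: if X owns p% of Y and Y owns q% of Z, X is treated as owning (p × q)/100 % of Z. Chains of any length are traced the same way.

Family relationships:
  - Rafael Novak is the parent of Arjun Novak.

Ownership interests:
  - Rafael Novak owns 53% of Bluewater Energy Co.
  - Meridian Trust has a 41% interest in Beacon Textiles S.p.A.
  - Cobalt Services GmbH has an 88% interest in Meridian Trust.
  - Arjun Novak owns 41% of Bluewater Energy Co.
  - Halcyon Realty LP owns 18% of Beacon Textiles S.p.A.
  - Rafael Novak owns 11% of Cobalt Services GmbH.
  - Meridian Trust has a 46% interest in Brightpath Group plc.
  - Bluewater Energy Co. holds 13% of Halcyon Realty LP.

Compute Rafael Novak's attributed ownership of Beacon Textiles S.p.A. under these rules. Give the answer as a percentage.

6.1684%

By parent–child attribution (R2), Rafael Novak is treated as also owning Arjun Novak's interest in Bluewater Energy Co, giving 53% + 41% = 94%.
Chain via Bluewater Energy Co. → Halcyon Realty LP (R3): 94% × 13% × 18% = 2.1996% of Beacon Textiles S.p.A.
Chain via Cobalt Services GmbH → Meridian Trust (R3): 11% × 88% × 41% = 3.9688% of Beacon Textiles S.p.A.
Aggregating (R1): 2.1996% + 3.9688% = 6.1684%.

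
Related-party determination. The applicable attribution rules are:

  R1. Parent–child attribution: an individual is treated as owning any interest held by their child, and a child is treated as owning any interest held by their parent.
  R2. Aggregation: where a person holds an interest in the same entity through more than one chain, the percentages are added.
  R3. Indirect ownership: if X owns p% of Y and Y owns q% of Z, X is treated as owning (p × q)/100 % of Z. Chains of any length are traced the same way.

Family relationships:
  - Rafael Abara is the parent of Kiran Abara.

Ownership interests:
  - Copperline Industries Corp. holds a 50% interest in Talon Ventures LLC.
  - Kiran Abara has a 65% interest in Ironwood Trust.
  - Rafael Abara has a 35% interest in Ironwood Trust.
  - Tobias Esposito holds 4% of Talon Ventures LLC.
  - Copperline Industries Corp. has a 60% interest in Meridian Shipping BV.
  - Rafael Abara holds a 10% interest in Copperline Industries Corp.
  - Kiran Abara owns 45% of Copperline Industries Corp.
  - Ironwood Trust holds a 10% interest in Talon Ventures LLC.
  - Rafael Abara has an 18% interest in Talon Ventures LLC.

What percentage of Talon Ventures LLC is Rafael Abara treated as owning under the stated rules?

By parent–child attribution (R1), Rafael Abara is treated as also owning Kiran Abara's interest in Copperline Industries Corp, giving 10% + 45% = 55%.
By parent–child attribution (R1), Rafael Abara is treated as also owning Kiran Abara's interest in Ironwood Trust, giving 35% + 65% = 100%.
Chain via Copperline Industries Corp. (R3): 55% × 50% = 27.5% of Talon Ventures LLC.
Chain via Ironwood Trust (R3): 100% × 10% = 10% of Talon Ventures LLC.
Direct interest in Talon Ventures LLC: 18%.
Aggregating (R2): 27.5% + 10% + 18% = 55.5%.

55.5%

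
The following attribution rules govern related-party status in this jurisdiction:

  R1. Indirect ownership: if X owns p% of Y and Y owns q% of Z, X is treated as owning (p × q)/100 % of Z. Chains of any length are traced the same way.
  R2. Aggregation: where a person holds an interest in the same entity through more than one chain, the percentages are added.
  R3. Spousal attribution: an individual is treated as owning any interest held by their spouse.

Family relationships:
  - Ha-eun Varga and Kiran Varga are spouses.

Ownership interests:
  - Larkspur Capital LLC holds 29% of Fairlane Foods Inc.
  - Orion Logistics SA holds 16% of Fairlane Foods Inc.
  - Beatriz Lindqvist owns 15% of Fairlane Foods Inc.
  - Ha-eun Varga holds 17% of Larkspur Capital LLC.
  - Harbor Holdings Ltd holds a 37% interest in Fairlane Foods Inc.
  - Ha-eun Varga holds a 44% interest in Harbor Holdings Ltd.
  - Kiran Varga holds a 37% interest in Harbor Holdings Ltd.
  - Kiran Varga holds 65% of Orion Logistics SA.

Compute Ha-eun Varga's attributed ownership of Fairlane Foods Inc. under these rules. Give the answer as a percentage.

45.3%

By spousal attribution (R3), Ha-eun Varga is treated as also owning Kiran Varga's interest in Harbor Holdings Ltd, giving 44% + 37% = 81%.
By spousal attribution (R3), Ha-eun Varga is treated as owning Kiran Varga's 65% interest in Orion Logistics SA.
Chain via Harbor Holdings Ltd (R1): 81% × 37% = 29.97% of Fairlane Foods Inc.
Chain via Larkspur Capital LLC (R1): 17% × 29% = 4.93% of Fairlane Foods Inc.
Chain via Orion Logistics SA (R1): 65% × 16% = 10.4% of Fairlane Foods Inc.
Aggregating (R2): 29.97% + 4.93% + 10.4% = 45.3%.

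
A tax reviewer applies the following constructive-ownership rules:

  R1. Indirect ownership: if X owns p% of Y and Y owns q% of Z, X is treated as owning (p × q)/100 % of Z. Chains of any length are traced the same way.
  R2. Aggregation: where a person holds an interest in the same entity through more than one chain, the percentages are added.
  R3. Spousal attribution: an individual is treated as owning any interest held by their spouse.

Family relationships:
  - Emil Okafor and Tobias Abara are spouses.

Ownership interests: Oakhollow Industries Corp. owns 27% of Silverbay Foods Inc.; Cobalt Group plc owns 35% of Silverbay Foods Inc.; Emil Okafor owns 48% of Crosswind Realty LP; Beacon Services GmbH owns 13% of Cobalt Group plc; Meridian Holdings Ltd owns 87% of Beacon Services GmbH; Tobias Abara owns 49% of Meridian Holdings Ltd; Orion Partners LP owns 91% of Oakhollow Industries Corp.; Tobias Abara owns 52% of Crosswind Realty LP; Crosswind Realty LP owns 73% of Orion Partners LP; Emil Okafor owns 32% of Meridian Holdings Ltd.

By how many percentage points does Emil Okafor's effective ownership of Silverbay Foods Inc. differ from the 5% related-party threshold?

By spousal attribution (R3), Emil Okafor is treated as also owning Tobias Abara's interest in Crosswind Realty LP, giving 48% + 52% = 100%.
By spousal attribution (R3), Emil Okafor is treated as also owning Tobias Abara's interest in Meridian Holdings Ltd, giving 32% + 49% = 81%.
Chain via Crosswind Realty LP → Orion Partners LP → Oakhollow Industries Corp. (R1): 100% × 73% × 91% × 27% = 17.9361% of Silverbay Foods Inc.
Chain via Meridian Holdings Ltd → Beacon Services GmbH → Cobalt Group plc (R1): 81% × 87% × 13% × 35% = 3.206385% of Silverbay Foods Inc.
Aggregating (R2): 17.9361% + 3.206385% = 21.142485%.
21.142485% exceeds the 5% threshold by 16.142485 percentage points.

16.142485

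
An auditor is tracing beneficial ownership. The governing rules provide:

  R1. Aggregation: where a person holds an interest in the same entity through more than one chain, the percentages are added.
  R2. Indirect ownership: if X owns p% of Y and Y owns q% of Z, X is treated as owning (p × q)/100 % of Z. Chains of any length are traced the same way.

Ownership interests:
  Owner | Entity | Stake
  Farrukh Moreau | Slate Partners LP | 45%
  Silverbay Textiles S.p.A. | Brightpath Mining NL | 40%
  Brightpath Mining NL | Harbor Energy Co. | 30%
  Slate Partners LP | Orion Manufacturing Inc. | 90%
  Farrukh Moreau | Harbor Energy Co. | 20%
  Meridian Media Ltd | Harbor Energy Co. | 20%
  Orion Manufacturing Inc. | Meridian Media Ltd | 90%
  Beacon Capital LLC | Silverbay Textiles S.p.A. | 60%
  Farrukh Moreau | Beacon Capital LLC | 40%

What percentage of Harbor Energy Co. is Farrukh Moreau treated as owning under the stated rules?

Chain via Slate Partners LP → Orion Manufacturing Inc. → Meridian Media Ltd (R2): 45% × 90% × 90% × 20% = 7.29% of Harbor Energy Co.
Chain via Beacon Capital LLC → Silverbay Textiles S.p.A. → Brightpath Mining NL (R2): 40% × 60% × 40% × 30% = 2.88% of Harbor Energy Co.
Direct interest in Harbor Energy Co: 20%.
Aggregating (R1): 7.29% + 2.88% + 20% = 30.17%.

30.17%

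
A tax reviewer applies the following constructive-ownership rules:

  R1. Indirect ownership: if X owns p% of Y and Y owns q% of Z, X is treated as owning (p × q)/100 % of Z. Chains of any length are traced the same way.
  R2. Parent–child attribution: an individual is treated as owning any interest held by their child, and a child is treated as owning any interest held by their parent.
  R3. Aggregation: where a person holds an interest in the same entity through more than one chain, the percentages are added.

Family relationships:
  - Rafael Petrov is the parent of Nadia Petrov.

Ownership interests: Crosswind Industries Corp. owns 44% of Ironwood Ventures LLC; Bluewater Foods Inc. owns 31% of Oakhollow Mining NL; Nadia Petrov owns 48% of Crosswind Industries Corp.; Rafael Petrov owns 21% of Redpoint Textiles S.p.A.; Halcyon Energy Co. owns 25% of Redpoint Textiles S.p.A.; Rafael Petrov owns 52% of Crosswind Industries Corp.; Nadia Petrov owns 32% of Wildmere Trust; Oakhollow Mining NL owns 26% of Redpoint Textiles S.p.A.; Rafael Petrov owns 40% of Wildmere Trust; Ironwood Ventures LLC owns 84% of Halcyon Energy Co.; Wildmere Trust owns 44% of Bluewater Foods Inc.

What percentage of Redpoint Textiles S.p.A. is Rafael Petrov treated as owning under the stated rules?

By parent–child attribution (R2), Rafael Petrov is treated as also owning Nadia Petrov's interest in Crosswind Industries Corp, giving 52% + 48% = 100%.
By parent–child attribution (R2), Rafael Petrov is treated as also owning Nadia Petrov's interest in Wildmere Trust, giving 40% + 32% = 72%.
Chain via Crosswind Industries Corp. → Ironwood Ventures LLC → Halcyon Energy Co. (R1): 100% × 44% × 84% × 25% = 9.24% of Redpoint Textiles S.p.A.
Chain via Wildmere Trust → Bluewater Foods Inc. → Oakhollow Mining NL (R1): 72% × 44% × 31% × 26% = 2.553408% of Redpoint Textiles S.p.A.
Direct interest in Redpoint Textiles S.p.A: 21%.
Aggregating (R3): 9.24% + 2.553408% + 21% = 32.793408%.

32.793408%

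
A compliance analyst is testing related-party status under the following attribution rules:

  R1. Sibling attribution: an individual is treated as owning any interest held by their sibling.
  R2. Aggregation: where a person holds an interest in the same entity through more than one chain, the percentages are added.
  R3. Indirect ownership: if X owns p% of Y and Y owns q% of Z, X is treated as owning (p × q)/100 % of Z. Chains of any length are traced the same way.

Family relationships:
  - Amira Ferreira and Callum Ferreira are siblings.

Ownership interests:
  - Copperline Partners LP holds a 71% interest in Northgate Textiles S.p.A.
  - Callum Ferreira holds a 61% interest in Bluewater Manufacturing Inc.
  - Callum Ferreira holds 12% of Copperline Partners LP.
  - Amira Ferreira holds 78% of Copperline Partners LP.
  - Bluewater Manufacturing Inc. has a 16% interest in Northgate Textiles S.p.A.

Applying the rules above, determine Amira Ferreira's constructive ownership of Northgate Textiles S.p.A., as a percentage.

73.66%

By sibling attribution (R1), Amira Ferreira is treated as also owning Callum Ferreira's interest in Copperline Partners LP, giving 78% + 12% = 90%.
By sibling attribution (R1), Amira Ferreira is treated as owning Callum Ferreira's 61% interest in Bluewater Manufacturing Inc.
Chain via Copperline Partners LP (R3): 90% × 71% = 63.9% of Northgate Textiles S.p.A.
Chain via Bluewater Manufacturing Inc. (R3): 61% × 16% = 9.76% of Northgate Textiles S.p.A.
Aggregating (R2): 63.9% + 9.76% = 73.66%.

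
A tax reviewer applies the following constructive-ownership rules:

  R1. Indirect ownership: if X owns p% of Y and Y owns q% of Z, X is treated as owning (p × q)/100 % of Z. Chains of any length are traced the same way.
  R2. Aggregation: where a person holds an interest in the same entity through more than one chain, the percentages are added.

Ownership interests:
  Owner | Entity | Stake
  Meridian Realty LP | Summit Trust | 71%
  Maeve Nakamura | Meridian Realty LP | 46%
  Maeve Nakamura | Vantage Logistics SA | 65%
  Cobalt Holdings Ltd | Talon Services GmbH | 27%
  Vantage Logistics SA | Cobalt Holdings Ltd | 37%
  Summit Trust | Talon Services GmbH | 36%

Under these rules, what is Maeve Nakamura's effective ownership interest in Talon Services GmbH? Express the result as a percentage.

Chain via Vantage Logistics SA → Cobalt Holdings Ltd (R1): 65% × 37% × 27% = 6.4935% of Talon Services GmbH.
Chain via Meridian Realty LP → Summit Trust (R1): 46% × 71% × 36% = 11.7576% of Talon Services GmbH.
Aggregating (R2): 6.4935% + 11.7576% = 18.2511%.

18.2511%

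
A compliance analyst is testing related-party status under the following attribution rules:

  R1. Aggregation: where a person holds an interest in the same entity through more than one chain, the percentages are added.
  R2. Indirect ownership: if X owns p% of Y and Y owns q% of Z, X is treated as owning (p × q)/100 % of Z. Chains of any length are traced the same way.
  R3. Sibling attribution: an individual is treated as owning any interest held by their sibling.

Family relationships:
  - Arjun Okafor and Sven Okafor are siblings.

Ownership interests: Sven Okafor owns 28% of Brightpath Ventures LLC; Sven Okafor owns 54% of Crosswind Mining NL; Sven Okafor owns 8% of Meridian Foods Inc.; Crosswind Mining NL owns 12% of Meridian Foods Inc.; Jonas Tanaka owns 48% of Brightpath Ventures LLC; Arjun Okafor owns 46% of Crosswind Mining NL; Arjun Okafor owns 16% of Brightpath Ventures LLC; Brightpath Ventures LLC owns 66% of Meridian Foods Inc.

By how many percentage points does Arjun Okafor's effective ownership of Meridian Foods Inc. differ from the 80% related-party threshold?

30.96

By sibling attribution (R3), Arjun Okafor is treated as also owning Sven Okafor's interest in Crosswind Mining NL, giving 46% + 54% = 100%.
By sibling attribution (R3), Arjun Okafor is treated as also owning Sven Okafor's interest in Brightpath Ventures LLC, giving 16% + 28% = 44%.
By sibling attribution (R3), Arjun Okafor is treated as owning Sven Okafor's 8% interest in Meridian Foods Inc.
Chain via Crosswind Mining NL (R2): 100% × 12% = 12% of Meridian Foods Inc.
Chain via Brightpath Ventures LLC (R2): 44% × 66% = 29.04% of Meridian Foods Inc.
Direct interest in Meridian Foods Inc: 8%.
Aggregating (R1): 12% + 29.04% + 8% = 49.04%.
49.04% falls short of the 80% threshold by 30.96 percentage points.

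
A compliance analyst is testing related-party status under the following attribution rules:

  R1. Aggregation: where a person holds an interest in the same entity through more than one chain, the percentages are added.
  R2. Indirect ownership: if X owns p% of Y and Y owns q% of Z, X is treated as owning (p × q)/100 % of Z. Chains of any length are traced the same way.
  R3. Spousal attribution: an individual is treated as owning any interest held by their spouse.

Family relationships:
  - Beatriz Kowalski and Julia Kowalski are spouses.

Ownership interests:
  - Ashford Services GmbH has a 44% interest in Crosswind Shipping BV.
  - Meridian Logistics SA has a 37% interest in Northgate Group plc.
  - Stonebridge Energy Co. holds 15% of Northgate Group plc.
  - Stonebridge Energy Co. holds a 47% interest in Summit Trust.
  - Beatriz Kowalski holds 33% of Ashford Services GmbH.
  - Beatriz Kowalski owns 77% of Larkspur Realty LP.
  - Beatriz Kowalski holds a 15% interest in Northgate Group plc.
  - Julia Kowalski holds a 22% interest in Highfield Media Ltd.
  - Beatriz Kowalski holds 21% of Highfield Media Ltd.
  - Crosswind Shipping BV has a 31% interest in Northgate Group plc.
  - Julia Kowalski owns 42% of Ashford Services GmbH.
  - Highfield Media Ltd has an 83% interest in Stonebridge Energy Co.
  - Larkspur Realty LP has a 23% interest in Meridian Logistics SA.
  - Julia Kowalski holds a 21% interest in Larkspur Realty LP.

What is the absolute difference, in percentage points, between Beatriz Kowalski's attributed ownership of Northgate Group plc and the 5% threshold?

By spousal attribution (R3), Beatriz Kowalski is treated as also owning Julia Kowalski's interest in Larkspur Realty LP, giving 77% + 21% = 98%.
By spousal attribution (R3), Beatriz Kowalski is treated as also owning Julia Kowalski's interest in Highfield Media Ltd, giving 21% + 22% = 43%.
By spousal attribution (R3), Beatriz Kowalski is treated as also owning Julia Kowalski's interest in Ashford Services GmbH, giving 33% + 42% = 75%.
Chain via Larkspur Realty LP → Meridian Logistics SA (R2): 98% × 23% × 37% = 8.3398% of Northgate Group plc.
Chain via Highfield Media Ltd → Stonebridge Energy Co. (R2): 43% × 83% × 15% = 5.3535% of Northgate Group plc.
Chain via Ashford Services GmbH → Crosswind Shipping BV (R2): 75% × 44% × 31% = 10.23% of Northgate Group plc.
Direct interest in Northgate Group plc: 15%.
Aggregating (R1): 8.3398% + 5.3535% + 10.23% + 15% = 38.9233%.
38.9233% exceeds the 5% threshold by 33.9233 percentage points.

33.9233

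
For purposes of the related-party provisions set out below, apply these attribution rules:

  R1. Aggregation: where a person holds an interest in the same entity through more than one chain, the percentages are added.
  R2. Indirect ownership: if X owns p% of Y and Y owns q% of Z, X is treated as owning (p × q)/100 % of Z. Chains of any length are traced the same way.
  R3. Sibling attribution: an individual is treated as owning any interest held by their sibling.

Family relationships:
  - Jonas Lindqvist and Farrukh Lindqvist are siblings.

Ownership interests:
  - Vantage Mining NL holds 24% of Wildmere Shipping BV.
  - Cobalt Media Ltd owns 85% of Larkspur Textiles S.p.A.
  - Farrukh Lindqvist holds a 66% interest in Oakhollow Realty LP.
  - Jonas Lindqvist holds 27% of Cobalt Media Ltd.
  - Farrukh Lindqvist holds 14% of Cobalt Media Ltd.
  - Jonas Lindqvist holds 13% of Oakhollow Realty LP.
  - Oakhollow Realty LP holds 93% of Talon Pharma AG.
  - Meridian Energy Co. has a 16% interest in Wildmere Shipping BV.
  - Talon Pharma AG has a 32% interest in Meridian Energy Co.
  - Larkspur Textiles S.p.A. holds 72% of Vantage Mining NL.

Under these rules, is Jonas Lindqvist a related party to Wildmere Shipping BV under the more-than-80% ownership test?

By sibling attribution (R3), Jonas Lindqvist is treated as also owning Farrukh Lindqvist's interest in Cobalt Media Ltd, giving 27% + 14% = 41%.
By sibling attribution (R3), Jonas Lindqvist is treated as also owning Farrukh Lindqvist's interest in Oakhollow Realty LP, giving 13% + 66% = 79%.
Chain via Cobalt Media Ltd → Larkspur Textiles S.p.A. → Vantage Mining NL (R2): 41% × 85% × 72% × 24% = 6.02208% of Wildmere Shipping BV.
Chain via Oakhollow Realty LP → Talon Pharma AG → Meridian Energy Co. (R2): 79% × 93% × 32% × 16% = 3.761664% of Wildmere Shipping BV.
Aggregating (R1): 6.02208% + 3.761664% = 9.783744%.
9.783744% does not exceed the 80% threshold, so Jonas is not a related party to Wildmere Shipping BV.

No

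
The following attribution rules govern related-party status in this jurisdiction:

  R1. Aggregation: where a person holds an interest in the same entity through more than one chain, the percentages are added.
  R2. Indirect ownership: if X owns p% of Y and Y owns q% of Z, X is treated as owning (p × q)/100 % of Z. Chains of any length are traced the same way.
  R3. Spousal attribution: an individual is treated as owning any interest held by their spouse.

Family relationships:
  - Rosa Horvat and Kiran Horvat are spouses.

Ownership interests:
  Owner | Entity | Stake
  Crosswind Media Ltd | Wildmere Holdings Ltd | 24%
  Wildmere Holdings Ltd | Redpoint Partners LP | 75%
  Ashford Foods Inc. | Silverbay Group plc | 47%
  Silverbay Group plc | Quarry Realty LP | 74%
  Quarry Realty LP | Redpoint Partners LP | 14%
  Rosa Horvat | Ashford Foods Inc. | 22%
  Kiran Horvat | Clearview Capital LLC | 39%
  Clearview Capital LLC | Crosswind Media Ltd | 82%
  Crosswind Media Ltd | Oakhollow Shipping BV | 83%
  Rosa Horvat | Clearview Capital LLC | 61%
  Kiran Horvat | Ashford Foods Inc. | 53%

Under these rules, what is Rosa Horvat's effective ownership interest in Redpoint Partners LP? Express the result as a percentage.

By spousal attribution (R3), Rosa Horvat is treated as also owning Kiran Horvat's interest in Clearview Capital LLC, giving 61% + 39% = 100%.
By spousal attribution (R3), Rosa Horvat is treated as also owning Kiran Horvat's interest in Ashford Foods Inc, giving 22% + 53% = 75%.
Chain via Clearview Capital LLC → Crosswind Media Ltd → Wildmere Holdings Ltd (R2): 100% × 82% × 24% × 75% = 14.76% of Redpoint Partners LP.
Chain via Ashford Foods Inc. → Silverbay Group plc → Quarry Realty LP (R2): 75% × 47% × 74% × 14% = 3.6519% of Redpoint Partners LP.
Aggregating (R1): 14.76% + 3.6519% = 18.4119%.

18.4119%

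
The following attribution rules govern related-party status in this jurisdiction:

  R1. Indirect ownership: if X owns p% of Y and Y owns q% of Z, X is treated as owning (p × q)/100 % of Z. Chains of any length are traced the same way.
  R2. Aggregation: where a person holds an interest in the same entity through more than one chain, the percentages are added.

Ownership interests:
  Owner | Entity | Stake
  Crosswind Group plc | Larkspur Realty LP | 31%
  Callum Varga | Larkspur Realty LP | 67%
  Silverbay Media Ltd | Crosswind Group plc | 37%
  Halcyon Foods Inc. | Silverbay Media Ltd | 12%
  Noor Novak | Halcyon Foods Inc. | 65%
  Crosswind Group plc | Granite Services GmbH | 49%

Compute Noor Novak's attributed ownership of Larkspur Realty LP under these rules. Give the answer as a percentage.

Chain via Halcyon Foods Inc. → Silverbay Media Ltd → Crosswind Group plc (R1): 65% × 12% × 37% × 31% = 0.89466% of Larkspur Realty LP.

0.89466%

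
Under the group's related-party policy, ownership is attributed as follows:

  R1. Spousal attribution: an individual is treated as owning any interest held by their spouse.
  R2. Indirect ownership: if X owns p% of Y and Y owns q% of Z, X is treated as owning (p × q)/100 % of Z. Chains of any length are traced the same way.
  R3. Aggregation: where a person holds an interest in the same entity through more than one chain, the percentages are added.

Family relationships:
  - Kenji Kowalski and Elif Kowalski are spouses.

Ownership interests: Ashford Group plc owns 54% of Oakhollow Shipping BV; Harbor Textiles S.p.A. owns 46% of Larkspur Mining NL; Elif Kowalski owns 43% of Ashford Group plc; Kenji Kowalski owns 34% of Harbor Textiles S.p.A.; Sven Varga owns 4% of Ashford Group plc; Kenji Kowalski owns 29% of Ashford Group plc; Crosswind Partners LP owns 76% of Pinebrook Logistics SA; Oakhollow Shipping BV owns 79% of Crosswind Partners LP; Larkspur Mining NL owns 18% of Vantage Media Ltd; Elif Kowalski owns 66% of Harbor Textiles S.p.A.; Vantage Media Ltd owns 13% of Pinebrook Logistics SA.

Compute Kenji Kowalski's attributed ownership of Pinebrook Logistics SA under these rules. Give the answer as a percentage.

24.419952%

By spousal attribution (R1), Kenji Kowalski is treated as also owning Elif Kowalski's interest in Ashford Group plc, giving 29% + 43% = 72%.
By spousal attribution (R1), Kenji Kowalski is treated as also owning Elif Kowalski's interest in Harbor Textiles S.p.A, giving 34% + 66% = 100%.
Chain via Ashford Group plc → Oakhollow Shipping BV → Crosswind Partners LP (R2): 72% × 54% × 79% × 76% = 23.343552% of Pinebrook Logistics SA.
Chain via Harbor Textiles S.p.A. → Larkspur Mining NL → Vantage Media Ltd (R2): 100% × 46% × 18% × 13% = 1.0764% of Pinebrook Logistics SA.
Aggregating (R3): 23.343552% + 1.0764% = 24.419952%.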